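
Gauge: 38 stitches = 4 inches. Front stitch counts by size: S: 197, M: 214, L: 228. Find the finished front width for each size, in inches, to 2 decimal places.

38/4 = 9.5 sts per in.
S: 197 / 9.5 = 20.737 → 20.74 in.
M: 214 / 9.5 = 22.526 → 22.53 in.
L: 228 / 9.5 = 24.000 → 24.00 in.

S 20.74 inches; M 22.53 inches; L 24.00 inches.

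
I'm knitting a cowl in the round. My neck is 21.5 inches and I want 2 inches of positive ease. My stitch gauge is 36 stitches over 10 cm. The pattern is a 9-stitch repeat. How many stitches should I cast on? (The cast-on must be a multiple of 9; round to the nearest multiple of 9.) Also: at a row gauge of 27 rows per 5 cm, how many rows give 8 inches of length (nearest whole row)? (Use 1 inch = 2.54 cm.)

Cast on 216 stitches; work 110 rows.

Finished = 21.5 + 2 = 23.5 inches.
23.5 inches × 2.54 = 59.69 cm.
36/10 = 3.6 sts per cm; 59.69 × 3.6 = 214.88 sts.
Nearest multiple of 9 → 216.
8 inches = 20.32 cm; × 5.4 = 109.73 → 110 rows.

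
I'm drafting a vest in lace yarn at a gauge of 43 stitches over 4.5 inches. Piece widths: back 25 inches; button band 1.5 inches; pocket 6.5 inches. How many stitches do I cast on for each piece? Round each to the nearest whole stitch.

Rate = 43/4.5 = 9.556 sts per in.
back: 25 × 9.556 = 238.89 → 239.
button band: 1.5 × 9.556 = 14.33 → 14.
pocket: 6.5 × 9.556 = 62.11 → 62.

back 239; button band 14; pocket 62.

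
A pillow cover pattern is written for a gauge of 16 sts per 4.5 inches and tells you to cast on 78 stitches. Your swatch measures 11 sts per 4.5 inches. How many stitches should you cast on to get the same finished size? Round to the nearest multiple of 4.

52 stitches.

Scale factor = 11 / 16 = 0.688.
78 × 11 / 16 = 53.62 sts.
→ 52 sts.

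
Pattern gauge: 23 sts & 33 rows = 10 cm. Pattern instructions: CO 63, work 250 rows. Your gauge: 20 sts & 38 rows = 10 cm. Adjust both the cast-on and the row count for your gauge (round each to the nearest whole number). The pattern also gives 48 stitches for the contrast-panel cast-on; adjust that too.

Stitches: 63 × 20/23 = 54.78 → 55.
Rows: 250 × 38/33 = 287.88 → 288.
contrast-panel cast-on: 48 × 20/23 = 41.74 → 42.

Cast on 55 stitches; work 288 rows; contrast-panel cast-on 42 stitches.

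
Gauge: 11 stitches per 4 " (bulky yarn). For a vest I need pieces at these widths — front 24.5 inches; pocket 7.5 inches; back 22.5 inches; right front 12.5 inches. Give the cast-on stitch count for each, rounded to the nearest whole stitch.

Rate = 11/4 = 2.75 sts per in.
front: 24.5 × 2.75 = 67.38 → 67.
pocket: 7.5 × 2.75 = 20.62 → 21.
back: 22.5 × 2.75 = 61.88 → 62.
right front: 12.5 × 2.75 = 34.38 → 34.

front 67; pocket 21; back 62; right front 34.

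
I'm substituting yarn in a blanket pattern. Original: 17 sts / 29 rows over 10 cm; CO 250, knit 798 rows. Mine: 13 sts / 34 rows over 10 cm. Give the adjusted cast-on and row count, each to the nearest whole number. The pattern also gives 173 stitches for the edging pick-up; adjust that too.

Stitches: 250 × 13/17 = 191.18 → 191.
Rows: 798 × 34/29 = 935.59 → 936.
edging pick-up: 173 × 13/17 = 132.29 → 132.

Cast on 191 stitches; work 936 rows; edging pick-up 132 stitches.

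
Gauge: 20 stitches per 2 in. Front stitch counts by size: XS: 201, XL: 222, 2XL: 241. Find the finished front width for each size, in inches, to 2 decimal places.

XS 20.10 inches; XL 22.20 inches; 2XL 24.10 inches.

20/2 = 10 sts per in.
XS: 201 / 10 = 20.100 → 20.10 in.
XL: 222 / 10 = 22.200 → 22.20 in.
2XL: 241 / 10 = 24.100 → 24.10 in.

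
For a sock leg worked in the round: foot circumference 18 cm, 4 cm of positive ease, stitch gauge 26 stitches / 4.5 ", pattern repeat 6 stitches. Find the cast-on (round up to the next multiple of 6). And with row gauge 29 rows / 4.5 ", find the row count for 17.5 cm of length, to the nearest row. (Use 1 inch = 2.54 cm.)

Finished = 18 + 4 = 22 cm.
22 cm × 1/2.54 = 8.66 inches.
26/4.5 = 5.778 sts per in; 8.66 × 5.778 = 50.04 sts.
Next multiple of 6 → 54.
17.5 cm = 6.89 inches; × 6.444 = 44.40 → 44 rows.

Cast on 54 stitches; work 44 rows.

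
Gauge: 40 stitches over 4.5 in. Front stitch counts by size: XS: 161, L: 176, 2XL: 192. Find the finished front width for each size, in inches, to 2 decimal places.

XS 18.11 inches; L 19.80 inches; 2XL 21.60 inches.

40/4.5 = 8.889 sts per in.
XS: 161 / 8.889 = 18.113 → 18.11 in.
L: 176 / 8.889 = 19.800 → 19.80 in.
2XL: 192 / 8.889 = 21.600 → 21.60 in.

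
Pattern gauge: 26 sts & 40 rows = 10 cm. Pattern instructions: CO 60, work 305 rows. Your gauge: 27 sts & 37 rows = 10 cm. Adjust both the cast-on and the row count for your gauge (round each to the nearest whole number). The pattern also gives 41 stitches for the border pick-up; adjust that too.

Cast on 62 stitches; work 282 rows; border pick-up 43 stitches.

Stitches: 60 × 27/26 = 62.31 → 62.
Rows: 305 × 37/40 = 282.12 → 282.
border pick-up: 41 × 27/26 = 42.58 → 43.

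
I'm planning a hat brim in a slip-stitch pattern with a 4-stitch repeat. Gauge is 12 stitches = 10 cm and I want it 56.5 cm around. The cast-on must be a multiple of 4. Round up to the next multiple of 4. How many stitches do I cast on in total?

12 / 10 = 1.2 sts per cm.
56.5 × 1.2 = 67.80 sts.
Next multiple of 4: 68.

68 stitches.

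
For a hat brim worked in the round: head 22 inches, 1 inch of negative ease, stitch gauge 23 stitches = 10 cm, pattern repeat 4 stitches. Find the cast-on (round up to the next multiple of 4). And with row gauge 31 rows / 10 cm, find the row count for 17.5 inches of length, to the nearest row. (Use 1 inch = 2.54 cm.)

Finished = 22 − 1 = 21 inches.
21 inches × 2.54 = 53.34 cm.
23/10 = 2.3 sts per cm; 53.34 × 2.3 = 122.68 sts.
Next multiple of 4 → 124.
17.5 inches = 44.45 cm; × 3.1 = 137.79 → 138 rows.

Cast on 124 stitches; work 138 rows.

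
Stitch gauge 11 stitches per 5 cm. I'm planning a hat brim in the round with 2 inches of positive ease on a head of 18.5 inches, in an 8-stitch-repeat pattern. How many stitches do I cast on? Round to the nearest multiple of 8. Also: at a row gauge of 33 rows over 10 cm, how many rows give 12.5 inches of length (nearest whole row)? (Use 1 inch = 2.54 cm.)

Cast on 112 stitches; work 105 rows.

Finished = 18.5 + 2 = 20.5 inches.
20.5 inches × 2.54 = 52.07 cm.
11/5 = 2.2 sts per cm; 52.07 × 2.2 = 114.55 sts.
Nearest multiple of 8 → 112.
12.5 inches = 31.75 cm; × 3.3 = 104.78 → 105 rows.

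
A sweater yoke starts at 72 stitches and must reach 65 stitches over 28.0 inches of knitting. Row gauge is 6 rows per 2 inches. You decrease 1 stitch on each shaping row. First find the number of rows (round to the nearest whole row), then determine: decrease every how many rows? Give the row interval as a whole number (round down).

Rows = 28.0 × 3 = 84.0 → 84 rows.
Stitches to remove: 7 → 7 shaping rows (at 1 st each).
84 / 7 = 12.00 → every 12 rows.

Decrease every 12th row.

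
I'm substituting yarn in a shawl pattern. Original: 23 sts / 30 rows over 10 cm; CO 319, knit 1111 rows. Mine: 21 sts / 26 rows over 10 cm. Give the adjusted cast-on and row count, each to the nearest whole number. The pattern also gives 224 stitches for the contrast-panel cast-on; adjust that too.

Cast on 291 stitches; work 963 rows; contrast-panel cast-on 205 stitches.

Stitches: 319 × 21/23 = 291.26 → 291.
Rows: 1111 × 26/30 = 962.87 → 963.
contrast-panel cast-on: 224 × 21/23 = 204.52 → 205.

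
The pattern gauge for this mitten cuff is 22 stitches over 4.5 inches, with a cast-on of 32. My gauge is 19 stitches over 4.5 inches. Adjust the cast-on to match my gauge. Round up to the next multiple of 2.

Scale factor = 19 / 22 = 0.864.
32 × 19 / 22 = 27.64 sts.
→ 28 sts.

CO 28 sts.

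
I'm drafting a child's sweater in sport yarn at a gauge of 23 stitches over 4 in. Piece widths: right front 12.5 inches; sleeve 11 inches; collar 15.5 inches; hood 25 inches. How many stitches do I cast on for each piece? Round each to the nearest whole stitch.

Rate = 23/4 = 5.75 sts per in.
right front: 12.5 × 5.75 = 71.88 → 72.
sleeve: 11 × 5.75 = 63.25 → 63.
collar: 15.5 × 5.75 = 89.12 → 89.
hood: 25 × 5.75 = 143.75 → 144.

right front 72; sleeve 63; collar 89; hood 144.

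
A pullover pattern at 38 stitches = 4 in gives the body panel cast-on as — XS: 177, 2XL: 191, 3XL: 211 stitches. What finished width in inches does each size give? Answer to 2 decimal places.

38/4 = 9.5 sts per in.
XS: 177 / 9.5 = 18.632 → 18.63 in.
2XL: 191 / 9.5 = 20.105 → 20.11 in.
3XL: 211 / 9.5 = 22.211 → 22.21 in.

XS 18.63 inches; 2XL 20.11 inches; 3XL 22.21 inches.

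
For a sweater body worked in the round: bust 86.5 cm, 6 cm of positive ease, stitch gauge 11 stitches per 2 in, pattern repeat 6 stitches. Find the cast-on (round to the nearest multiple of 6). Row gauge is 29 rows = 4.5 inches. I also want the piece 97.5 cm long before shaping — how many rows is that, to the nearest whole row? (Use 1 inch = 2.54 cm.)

Cast on 198 stitches; work 247 rows.

Finished = 86.5 + 6 = 92.5 cm.
92.5 cm × 1/2.54 = 36.42 inches.
11/2 = 5.5 sts per in; 36.42 × 5.5 = 200.30 sts.
Nearest multiple of 6 → 198.
97.5 cm = 38.39 inches; × 6.444 = 247.38 → 247 rows.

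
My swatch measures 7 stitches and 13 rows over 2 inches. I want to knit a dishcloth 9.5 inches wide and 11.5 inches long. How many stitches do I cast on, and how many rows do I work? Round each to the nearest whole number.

Cast on 33 stitches and work 75 rows.

Stitch gauge = 7/2 = 3.5 sts/in; 9.5 × 3.5 = 33.25 → 33 sts.
Row gauge = 13/2 = 6.5 rows/in; 11.5 × 6.5 = 74.75 → 75 rows.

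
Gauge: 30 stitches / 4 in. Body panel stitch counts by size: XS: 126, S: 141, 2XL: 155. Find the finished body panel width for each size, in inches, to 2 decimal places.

XS 16.80 inches; S 18.80 inches; 2XL 20.67 inches.

30/4 = 7.5 sts per in.
XS: 126 / 7.5 = 16.800 → 16.80 in.
S: 141 / 7.5 = 18.800 → 18.80 in.
2XL: 155 / 7.5 = 20.667 → 20.67 in.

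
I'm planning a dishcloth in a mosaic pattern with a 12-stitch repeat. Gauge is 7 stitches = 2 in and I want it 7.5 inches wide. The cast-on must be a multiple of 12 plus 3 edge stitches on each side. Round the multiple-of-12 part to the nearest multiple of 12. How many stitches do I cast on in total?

7 / 2 = 3.5 sts per inch.
7.5 × 3.5 = 26.25 sts.
Less 6 edge sts → 20.25 for the repeat.
Nearest multiple of 12: 24.
Add back 6 edge sts → 30.

30 stitches.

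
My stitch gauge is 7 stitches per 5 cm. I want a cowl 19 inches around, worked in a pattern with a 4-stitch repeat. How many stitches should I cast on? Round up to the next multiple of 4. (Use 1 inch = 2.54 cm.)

19 in = 19 × 2.54 = 48.26 cm.
7 / 5 = 1.4 sts/cm.
48.26 × 1.4 = 67.56 sts.
→ 68.

CO 68 sts.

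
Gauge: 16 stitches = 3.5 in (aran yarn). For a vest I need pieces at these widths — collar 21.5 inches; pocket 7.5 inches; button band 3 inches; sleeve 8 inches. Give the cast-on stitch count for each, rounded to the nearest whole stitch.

Rate = 16/3.5 = 4.571 sts per in.
collar: 21.5 × 4.571 = 98.29 → 98.
pocket: 7.5 × 4.571 = 34.29 → 34.
button band: 3 × 4.571 = 13.71 → 14.
sleeve: 8 × 4.571 = 36.57 → 37.

collar 98; pocket 34; button band 14; sleeve 37.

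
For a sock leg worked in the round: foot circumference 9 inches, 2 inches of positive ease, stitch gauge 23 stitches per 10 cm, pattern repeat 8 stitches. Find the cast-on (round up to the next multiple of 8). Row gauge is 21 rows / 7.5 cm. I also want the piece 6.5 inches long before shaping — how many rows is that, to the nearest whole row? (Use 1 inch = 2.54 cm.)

Cast on 72 stitches; work 46 rows.

Finished = 9 + 2 = 11 inches.
11 inches × 2.54 = 27.94 cm.
23/10 = 2.3 sts per cm; 27.94 × 2.3 = 64.26 sts.
Next multiple of 8 → 72.
6.5 inches = 16.51 cm; × 2.8 = 46.23 → 46 rows.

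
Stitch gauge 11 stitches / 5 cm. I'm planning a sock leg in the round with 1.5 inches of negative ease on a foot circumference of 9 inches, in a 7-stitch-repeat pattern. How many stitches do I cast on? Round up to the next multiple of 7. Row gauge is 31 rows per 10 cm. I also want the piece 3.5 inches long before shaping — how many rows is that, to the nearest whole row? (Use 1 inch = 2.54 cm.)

Finished = 9 − 1.5 = 7.5 inches.
7.5 inches × 2.54 = 19.05 cm.
11/5 = 2.2 sts per cm; 19.05 × 2.2 = 41.91 sts.
Next multiple of 7 → 42.
3.5 inches = 8.89 cm; × 3.1 = 27.56 → 28 rows.

Cast on 42 stitches; work 28 rows.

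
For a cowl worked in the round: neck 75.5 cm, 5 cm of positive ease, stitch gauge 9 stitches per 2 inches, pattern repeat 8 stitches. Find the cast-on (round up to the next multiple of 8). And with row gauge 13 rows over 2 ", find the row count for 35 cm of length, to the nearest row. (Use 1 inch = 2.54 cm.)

Finished = 75.5 + 5 = 80.5 cm.
80.5 cm × 1/2.54 = 31.69 inches.
9/2 = 4.5 sts per in; 31.69 × 4.5 = 142.62 sts.
Next multiple of 8 → 144.
35 cm = 13.78 inches; × 6.5 = 89.57 → 90 rows.

Cast on 144 stitches; work 90 rows.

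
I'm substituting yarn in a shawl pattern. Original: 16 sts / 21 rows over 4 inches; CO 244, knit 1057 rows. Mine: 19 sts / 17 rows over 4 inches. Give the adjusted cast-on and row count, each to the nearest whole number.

Cast on 290 stitches; work 856 rows.

Stitches: 244 × 19/16 = 289.75 → 290.
Rows: 1057 × 17/21 = 855.67 → 856.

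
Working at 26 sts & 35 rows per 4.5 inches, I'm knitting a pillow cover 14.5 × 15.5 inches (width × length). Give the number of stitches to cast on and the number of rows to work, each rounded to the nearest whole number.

Cast on 84 stitches and work 121 rows.

Stitch gauge = 26/4.5 = 5.778 sts/in; 14.5 × 5.778 = 83.78 → 84 sts.
Row gauge = 35/4.5 = 7.778 rows/in; 15.5 × 7.778 = 120.56 → 121 rows.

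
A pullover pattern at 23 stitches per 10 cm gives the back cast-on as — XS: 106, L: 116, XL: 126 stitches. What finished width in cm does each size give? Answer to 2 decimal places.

23/10 = 2.3 sts per cm.
XS: 106 / 2.3 = 46.087 → 46.09 cm.
L: 116 / 2.3 = 50.435 → 50.43 cm.
XL: 126 / 2.3 = 54.783 → 54.78 cm.

XS 46.09 cm; L 50.43 cm; XL 54.78 cm.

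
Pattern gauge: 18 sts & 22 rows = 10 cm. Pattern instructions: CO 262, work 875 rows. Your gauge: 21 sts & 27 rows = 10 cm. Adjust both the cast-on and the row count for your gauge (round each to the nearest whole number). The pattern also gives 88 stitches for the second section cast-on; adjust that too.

Stitches: 262 × 21/18 = 305.67 → 306.
Rows: 875 × 27/22 = 1073.86 → 1074.
second section cast-on: 88 × 21/18 = 102.67 → 103.

Cast on 306 stitches; work 1074 rows; second section cast-on 103 stitches.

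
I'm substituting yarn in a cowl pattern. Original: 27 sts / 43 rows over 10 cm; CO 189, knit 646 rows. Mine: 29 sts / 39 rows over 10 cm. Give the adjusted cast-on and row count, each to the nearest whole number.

Stitches: 189 × 29/27 = 203.00 → 203.
Rows: 646 × 39/43 = 585.91 → 586.

Cast on 203 stitches; work 586 rows.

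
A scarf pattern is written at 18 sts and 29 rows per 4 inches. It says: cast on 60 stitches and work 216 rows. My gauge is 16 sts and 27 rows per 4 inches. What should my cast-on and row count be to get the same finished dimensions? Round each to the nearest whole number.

Cast on 53 stitches; work 201 rows.

Stitches: 60 × 16/18 = 53.33 → 53.
Rows: 216 × 27/29 = 201.10 → 201.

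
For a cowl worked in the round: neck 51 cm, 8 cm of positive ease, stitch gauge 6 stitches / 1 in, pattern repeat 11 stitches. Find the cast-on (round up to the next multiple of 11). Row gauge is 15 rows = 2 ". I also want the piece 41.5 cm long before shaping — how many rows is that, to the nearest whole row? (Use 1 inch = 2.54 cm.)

Cast on 143 stitches; work 123 rows.

Finished = 51 + 8 = 59 cm.
59 cm × 1/2.54 = 23.23 inches.
6/1 = 6 sts per in; 23.23 × 6 = 139.37 sts.
Next multiple of 11 → 143.
41.5 cm = 16.34 inches; × 7.5 = 122.54 → 123 rows.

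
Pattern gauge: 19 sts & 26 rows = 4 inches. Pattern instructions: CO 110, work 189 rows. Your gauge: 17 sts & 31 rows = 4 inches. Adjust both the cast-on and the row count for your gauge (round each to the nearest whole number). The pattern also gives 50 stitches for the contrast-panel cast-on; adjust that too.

Cast on 98 stitches; work 225 rows; contrast-panel cast-on 45 stitches.

Stitches: 110 × 17/19 = 98.42 → 98.
Rows: 189 × 31/26 = 225.35 → 225.
contrast-panel cast-on: 50 × 17/19 = 44.74 → 45.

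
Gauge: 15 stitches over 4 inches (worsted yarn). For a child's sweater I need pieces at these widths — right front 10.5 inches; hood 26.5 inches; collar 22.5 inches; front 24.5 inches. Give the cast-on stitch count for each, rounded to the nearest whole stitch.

Rate = 15/4 = 3.75 sts per in.
right front: 10.5 × 3.75 = 39.38 → 39.
hood: 26.5 × 3.75 = 99.38 → 99.
collar: 22.5 × 3.75 = 84.38 → 84.
front: 24.5 × 3.75 = 91.88 → 92.

right front 39; hood 99; collar 84; front 92.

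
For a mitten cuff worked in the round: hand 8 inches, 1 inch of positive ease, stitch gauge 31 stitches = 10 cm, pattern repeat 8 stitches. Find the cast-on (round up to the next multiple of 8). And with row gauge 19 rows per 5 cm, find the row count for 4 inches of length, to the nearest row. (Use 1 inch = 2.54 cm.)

Cast on 72 stitches; work 39 rows.

Finished = 8 + 1 = 9 inches.
9 inches × 2.54 = 22.86 cm.
31/10 = 3.1 sts per cm; 22.86 × 3.1 = 70.87 sts.
Next multiple of 8 → 72.
4 inches = 10.16 cm; × 3.8 = 38.61 → 39 rows.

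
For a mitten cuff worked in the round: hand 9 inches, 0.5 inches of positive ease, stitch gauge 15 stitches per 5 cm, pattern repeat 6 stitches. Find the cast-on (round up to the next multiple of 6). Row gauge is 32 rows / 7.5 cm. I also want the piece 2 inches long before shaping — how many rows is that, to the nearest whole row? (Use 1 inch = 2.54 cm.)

Cast on 78 stitches; work 22 rows.

Finished = 9 + 0.5 = 9.5 inches.
9.5 inches × 2.54 = 24.13 cm.
15/5 = 3 sts per cm; 24.13 × 3 = 72.39 sts.
Next multiple of 6 → 78.
2 inches = 5.08 cm; × 4.267 = 21.67 → 22 rows.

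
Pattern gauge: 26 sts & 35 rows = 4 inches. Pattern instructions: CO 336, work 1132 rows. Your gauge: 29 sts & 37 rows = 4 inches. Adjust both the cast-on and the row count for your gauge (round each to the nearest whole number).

Stitches: 336 × 29/26 = 374.77 → 375.
Rows: 1132 × 37/35 = 1196.69 → 1197.

Cast on 375 stitches; work 1197 rows.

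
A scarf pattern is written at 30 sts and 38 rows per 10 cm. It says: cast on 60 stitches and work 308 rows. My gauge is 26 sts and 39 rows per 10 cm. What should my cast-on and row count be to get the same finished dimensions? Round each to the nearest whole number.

Cast on 52 stitches; work 316 rows.

Stitches: 60 × 26/30 = 52.00 → 52.
Rows: 308 × 39/38 = 316.11 → 316.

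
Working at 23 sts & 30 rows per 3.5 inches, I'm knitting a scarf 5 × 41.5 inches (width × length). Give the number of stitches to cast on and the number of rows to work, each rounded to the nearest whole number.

Stitch gauge = 23/3.5 = 6.571 sts/in; 5 × 6.571 = 32.86 → 33 sts.
Row gauge = 30/3.5 = 8.571 rows/in; 41.5 × 8.571 = 355.71 → 356 rows.

Cast on 33 stitches and work 356 rows.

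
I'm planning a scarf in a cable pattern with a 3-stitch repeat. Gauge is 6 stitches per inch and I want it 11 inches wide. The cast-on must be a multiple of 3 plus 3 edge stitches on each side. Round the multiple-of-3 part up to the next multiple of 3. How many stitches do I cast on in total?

Cast on 66 stitches.

6 / 1 = 6 sts per inch.
11 × 6 = 66.00 sts.
Less 6 edge sts → 60.00 for the repeat.
Next multiple of 3: 60.
Add back 6 edge sts → 66.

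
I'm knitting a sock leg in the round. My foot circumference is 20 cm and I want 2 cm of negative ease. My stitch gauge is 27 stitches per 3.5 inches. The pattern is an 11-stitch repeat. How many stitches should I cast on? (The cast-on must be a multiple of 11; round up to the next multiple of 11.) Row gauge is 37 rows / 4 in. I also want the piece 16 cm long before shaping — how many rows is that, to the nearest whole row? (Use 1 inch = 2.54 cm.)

Finished = 20 − 2 = 18 cm.
18 cm × 1/2.54 = 7.09 inches.
27/3.5 = 7.714 sts per in; 7.09 × 7.714 = 54.67 sts.
Next multiple of 11 → 55.
16 cm = 6.30 inches; × 9.25 = 58.27 → 58 rows.

Cast on 55 stitches; work 58 rows.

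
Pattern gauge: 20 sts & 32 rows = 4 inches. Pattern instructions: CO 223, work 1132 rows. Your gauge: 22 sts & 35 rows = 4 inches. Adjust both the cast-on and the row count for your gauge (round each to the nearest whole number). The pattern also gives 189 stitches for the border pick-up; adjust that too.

Cast on 245 stitches; work 1238 rows; border pick-up 208 stitches.

Stitches: 223 × 22/20 = 245.30 → 245.
Rows: 1132 × 35/32 = 1238.12 → 1238.
border pick-up: 189 × 22/20 = 207.90 → 208.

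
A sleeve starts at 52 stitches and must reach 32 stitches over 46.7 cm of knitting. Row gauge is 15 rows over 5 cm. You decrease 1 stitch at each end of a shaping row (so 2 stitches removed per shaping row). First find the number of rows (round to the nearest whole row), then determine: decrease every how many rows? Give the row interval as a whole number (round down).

Decrease every 14th row.

Rows = 46.7 × 3 = 140.1 → 140 rows.
Stitches to remove: 20 → 10 shaping rows (at 2 st each).
140 / 10 = 14.00 → every 14 rows.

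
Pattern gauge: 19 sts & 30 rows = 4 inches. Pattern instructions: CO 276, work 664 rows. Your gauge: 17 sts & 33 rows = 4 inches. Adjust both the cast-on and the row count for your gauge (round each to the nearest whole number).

Cast on 247 stitches; work 730 rows.

Stitches: 276 × 17/19 = 246.95 → 247.
Rows: 664 × 33/30 = 730.40 → 730.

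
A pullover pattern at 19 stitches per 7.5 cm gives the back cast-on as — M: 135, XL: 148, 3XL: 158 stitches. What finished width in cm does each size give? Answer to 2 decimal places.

M 53.29 cm; XL 58.42 cm; 3XL 62.37 cm.

19/7.5 = 2.533 sts per cm.
M: 135 / 2.533 = 53.289 → 53.29 cm.
XL: 148 / 2.533 = 58.421 → 58.42 cm.
3XL: 158 / 2.533 = 62.368 → 62.37 cm.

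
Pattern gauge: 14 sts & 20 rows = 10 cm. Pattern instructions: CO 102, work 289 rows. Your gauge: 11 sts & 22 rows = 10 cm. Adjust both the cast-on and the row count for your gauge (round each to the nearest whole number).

Stitches: 102 × 11/14 = 80.14 → 80.
Rows: 289 × 22/20 = 317.90 → 318.

Cast on 80 stitches; work 318 rows.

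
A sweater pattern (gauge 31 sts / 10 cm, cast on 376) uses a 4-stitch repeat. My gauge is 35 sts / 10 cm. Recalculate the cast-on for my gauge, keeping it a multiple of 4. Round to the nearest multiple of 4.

376 × 35 / 31 = 424.52.
Nearest multiple of 4: 424.

424 stitches.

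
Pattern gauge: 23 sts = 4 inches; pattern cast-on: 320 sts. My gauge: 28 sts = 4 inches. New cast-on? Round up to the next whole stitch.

Cast on 390 stitches.

Scale factor = 28 / 23 = 1.217.
320 × 28 / 23 = 389.57 sts.
→ 390 sts.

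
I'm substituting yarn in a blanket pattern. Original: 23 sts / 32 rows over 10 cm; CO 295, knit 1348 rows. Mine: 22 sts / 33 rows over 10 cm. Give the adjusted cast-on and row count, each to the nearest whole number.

Cast on 282 stitches; work 1390 rows.

Stitches: 295 × 22/23 = 282.17 → 282.
Rows: 1348 × 33/32 = 1390.12 → 1390.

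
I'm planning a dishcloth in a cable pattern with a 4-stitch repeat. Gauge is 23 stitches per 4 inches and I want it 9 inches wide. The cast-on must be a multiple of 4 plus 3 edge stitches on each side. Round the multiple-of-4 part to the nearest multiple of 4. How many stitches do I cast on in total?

CO 50 sts.

23 / 4 = 5.75 sts per inch.
9 × 5.75 = 51.75 sts.
Less 6 edge sts → 45.75 for the repeat.
Nearest multiple of 4: 44.
Add back 6 edge sts → 50.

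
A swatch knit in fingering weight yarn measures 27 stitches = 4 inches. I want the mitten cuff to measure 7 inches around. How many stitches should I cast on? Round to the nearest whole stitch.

Cast on 47 stitches.

27 stitches / 4 in = 6.75 stitches per inch.
7 × 6.75 = 47.25 stitches.
Round to nearest → 47.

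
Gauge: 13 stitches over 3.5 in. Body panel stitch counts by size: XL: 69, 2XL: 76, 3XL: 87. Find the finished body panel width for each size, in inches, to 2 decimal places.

13/3.5 = 3.714 sts per in.
XL: 69 / 3.714 = 18.577 → 18.58 in.
2XL: 76 / 3.714 = 20.462 → 20.46 in.
3XL: 87 / 3.714 = 23.423 → 23.42 in.

XL 18.58 inches; 2XL 20.46 inches; 3XL 23.42 inches.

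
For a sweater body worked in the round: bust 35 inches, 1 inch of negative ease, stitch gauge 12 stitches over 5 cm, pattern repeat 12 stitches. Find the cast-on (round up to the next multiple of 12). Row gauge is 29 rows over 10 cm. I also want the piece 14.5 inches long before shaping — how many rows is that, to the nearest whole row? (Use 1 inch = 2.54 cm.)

Cast on 216 stitches; work 107 rows.

Finished = 35 − 1 = 34 inches.
34 inches × 2.54 = 86.36 cm.
12/5 = 2.4 sts per cm; 86.36 × 2.4 = 207.26 sts.
Next multiple of 12 → 216.
14.5 inches = 36.83 cm; × 2.9 = 106.81 → 107 rows.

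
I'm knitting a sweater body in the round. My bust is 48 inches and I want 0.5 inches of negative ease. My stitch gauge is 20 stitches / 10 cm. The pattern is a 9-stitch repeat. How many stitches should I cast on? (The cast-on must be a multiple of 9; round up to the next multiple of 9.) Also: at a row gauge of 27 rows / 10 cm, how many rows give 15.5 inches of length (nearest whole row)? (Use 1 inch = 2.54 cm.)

Finished = 48 − 0.5 = 47.5 inches.
47.5 inches × 2.54 = 120.65 cm.
20/10 = 2 sts per cm; 120.65 × 2 = 241.30 sts.
Next multiple of 9 → 243.
15.5 inches = 39.37 cm; × 2.7 = 106.30 → 106 rows.

Cast on 243 stitches; work 106 rows.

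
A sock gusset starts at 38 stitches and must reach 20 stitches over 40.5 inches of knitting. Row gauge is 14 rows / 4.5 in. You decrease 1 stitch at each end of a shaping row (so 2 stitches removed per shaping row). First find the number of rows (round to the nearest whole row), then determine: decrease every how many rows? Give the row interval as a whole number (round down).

Decrease every 14th row.

Rows = 40.5 × 3.111 = 126.0 → 126 rows.
Stitches to remove: 18 → 9 shaping rows (at 2 st each).
126 / 9 = 14.00 → every 14 rows.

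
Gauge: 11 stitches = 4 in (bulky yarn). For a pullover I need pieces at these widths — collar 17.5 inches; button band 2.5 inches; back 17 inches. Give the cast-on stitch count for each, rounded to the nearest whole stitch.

collar 48; button band 7; back 47.

Rate = 11/4 = 2.75 sts per in.
collar: 17.5 × 2.75 = 48.12 → 48.
button band: 2.5 × 2.75 = 6.88 → 7.
back: 17 × 2.75 = 46.75 → 47.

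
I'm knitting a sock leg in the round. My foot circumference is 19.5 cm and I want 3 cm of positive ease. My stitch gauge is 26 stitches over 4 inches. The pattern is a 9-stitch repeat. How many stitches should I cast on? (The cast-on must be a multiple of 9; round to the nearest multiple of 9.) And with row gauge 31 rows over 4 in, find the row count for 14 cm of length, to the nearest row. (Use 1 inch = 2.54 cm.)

Finished = 19.5 + 3 = 22.5 cm.
22.5 cm × 1/2.54 = 8.86 inches.
26/4 = 6.5 sts per in; 8.86 × 6.5 = 57.58 sts.
Nearest multiple of 9 → 54.
14 cm = 5.51 inches; × 7.75 = 42.72 → 43 rows.

Cast on 54 stitches; work 43 rows.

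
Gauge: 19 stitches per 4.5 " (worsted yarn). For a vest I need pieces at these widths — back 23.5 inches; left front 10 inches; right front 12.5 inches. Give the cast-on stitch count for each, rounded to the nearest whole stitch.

back 99; left front 42; right front 53.

Rate = 19/4.5 = 4.222 sts per in.
back: 23.5 × 4.222 = 99.22 → 99.
left front: 10 × 4.222 = 42.22 → 42.
right front: 12.5 × 4.222 = 52.78 → 53.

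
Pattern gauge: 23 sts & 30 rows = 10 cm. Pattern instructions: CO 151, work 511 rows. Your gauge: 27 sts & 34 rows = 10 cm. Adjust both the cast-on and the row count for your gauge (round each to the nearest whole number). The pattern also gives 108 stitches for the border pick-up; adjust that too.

Stitches: 151 × 27/23 = 177.26 → 177.
Rows: 511 × 34/30 = 579.13 → 579.
border pick-up: 108 × 27/23 = 126.78 → 127.

Cast on 177 stitches; work 579 rows; border pick-up 127 stitches.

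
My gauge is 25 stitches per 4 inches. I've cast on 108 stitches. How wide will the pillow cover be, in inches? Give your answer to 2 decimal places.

17.28 inches.

25 stitches / 4 inch = 6.25 stitches per inch.
108 / 6.25 = 17.280 inches.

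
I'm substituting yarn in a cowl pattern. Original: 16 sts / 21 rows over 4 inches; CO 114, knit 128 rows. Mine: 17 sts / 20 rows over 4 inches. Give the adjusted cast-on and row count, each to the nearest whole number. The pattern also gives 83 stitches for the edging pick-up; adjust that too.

Stitches: 114 × 17/16 = 121.12 → 121.
Rows: 128 × 20/21 = 121.90 → 122.
edging pick-up: 83 × 17/16 = 88.19 → 88.

Cast on 121 stitches; work 122 rows; edging pick-up 88 stitches.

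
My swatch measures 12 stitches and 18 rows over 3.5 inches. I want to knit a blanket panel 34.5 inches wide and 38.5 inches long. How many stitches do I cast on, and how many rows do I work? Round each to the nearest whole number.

Cast on 118 stitches and work 198 rows.

Stitch gauge = 12/3.5 = 3.429 sts/in; 34.5 × 3.429 = 118.29 → 118 sts.
Row gauge = 18/3.5 = 5.143 rows/in; 38.5 × 5.143 = 198.00 → 198 rows.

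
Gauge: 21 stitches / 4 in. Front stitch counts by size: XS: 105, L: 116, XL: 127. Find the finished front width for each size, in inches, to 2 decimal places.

XS 20.00 inches; L 22.10 inches; XL 24.19 inches.

21/4 = 5.25 sts per in.
XS: 105 / 5.25 = 20.000 → 20.00 in.
L: 116 / 5.25 = 22.095 → 22.10 in.
XL: 127 / 5.25 = 24.190 → 24.19 in.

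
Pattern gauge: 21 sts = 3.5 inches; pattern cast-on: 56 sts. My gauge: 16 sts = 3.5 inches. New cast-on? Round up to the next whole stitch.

Cast on 43 stitches.

Scale factor = 16 / 21 = 0.762.
56 × 16 / 21 = 42.67 sts.
→ 43 sts.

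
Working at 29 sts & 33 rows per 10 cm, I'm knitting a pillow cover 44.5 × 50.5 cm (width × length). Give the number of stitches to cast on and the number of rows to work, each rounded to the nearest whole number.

Stitch gauge = 29/10 = 2.9 sts/cm; 44.5 × 2.9 = 129.05 → 129 sts.
Row gauge = 33/10 = 3.3 rows/cm; 50.5 × 3.3 = 166.65 → 167 rows.

Cast on 129 stitches and work 167 rows.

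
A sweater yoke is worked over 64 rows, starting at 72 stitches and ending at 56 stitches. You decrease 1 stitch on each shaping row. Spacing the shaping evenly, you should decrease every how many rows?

Decrease every 4th row.

Stitches to remove: |56 − 72| = 16.
Shaping rows needed: 16 / 1 = 16.
64 rows / 16 = every 4 rows.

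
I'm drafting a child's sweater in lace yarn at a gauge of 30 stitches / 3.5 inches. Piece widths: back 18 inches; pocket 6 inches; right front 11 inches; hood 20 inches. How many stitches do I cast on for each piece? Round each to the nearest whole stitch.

Rate = 30/3.5 = 8.571 sts per in.
back: 18 × 8.571 = 154.29 → 154.
pocket: 6 × 8.571 = 51.43 → 51.
right front: 11 × 8.571 = 94.29 → 94.
hood: 20 × 8.571 = 171.43 → 171.

back 154; pocket 51; right front 94; hood 171.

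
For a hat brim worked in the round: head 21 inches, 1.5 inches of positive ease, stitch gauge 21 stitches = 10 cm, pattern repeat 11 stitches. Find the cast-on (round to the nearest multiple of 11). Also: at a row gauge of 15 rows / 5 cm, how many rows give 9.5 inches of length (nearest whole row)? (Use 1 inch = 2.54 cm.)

Cast on 121 stitches; work 72 rows.

Finished = 21 + 1.5 = 22.5 inches.
22.5 inches × 2.54 = 57.15 cm.
21/10 = 2.1 sts per cm; 57.15 × 2.1 = 120.02 sts.
Nearest multiple of 11 → 121.
9.5 inches = 24.13 cm; × 3 = 72.39 → 72 rows.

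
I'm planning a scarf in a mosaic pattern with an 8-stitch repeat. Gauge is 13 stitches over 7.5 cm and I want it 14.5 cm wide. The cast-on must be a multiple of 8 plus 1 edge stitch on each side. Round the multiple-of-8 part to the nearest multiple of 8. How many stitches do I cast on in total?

26 stitches.

13 / 7.5 = 1.733 sts per cm.
14.5 × 1.733 = 25.13 sts.
Less 2 edge sts → 23.13 for the repeat.
Nearest multiple of 8: 24.
Add back 2 edge sts → 26.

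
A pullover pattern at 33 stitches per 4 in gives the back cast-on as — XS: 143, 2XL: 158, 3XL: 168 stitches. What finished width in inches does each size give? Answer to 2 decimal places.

XS 17.33 inches; 2XL 19.15 inches; 3XL 20.36 inches.

33/4 = 8.25 sts per in.
XS: 143 / 8.25 = 17.333 → 17.33 in.
2XL: 158 / 8.25 = 19.152 → 19.15 in.
3XL: 168 / 8.25 = 20.364 → 20.36 in.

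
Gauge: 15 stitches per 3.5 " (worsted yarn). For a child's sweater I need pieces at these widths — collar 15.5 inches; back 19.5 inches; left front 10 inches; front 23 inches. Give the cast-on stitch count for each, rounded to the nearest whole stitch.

Rate = 15/3.5 = 4.286 sts per in.
collar: 15.5 × 4.286 = 66.43 → 66.
back: 19.5 × 4.286 = 83.57 → 84.
left front: 10 × 4.286 = 42.86 → 43.
front: 23 × 4.286 = 98.57 → 99.

collar 66; back 84; left front 43; front 99.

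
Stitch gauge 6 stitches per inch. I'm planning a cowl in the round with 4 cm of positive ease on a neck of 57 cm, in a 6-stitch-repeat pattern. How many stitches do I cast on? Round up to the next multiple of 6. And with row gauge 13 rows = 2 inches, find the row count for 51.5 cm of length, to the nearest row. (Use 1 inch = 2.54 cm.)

Cast on 150 stitches; work 132 rows.

Finished = 57 + 4 = 61 cm.
61 cm × 1/2.54 = 24.02 inches.
6/1 = 6 sts per in; 24.02 × 6 = 144.09 sts.
Next multiple of 6 → 150.
51.5 cm = 20.28 inches; × 6.5 = 131.79 → 132 rows.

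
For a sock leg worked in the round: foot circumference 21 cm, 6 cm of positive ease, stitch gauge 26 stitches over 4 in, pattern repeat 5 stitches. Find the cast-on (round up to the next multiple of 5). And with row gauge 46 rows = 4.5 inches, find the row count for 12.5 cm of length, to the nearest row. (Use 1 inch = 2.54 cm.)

Cast on 70 stitches; work 50 rows.

Finished = 21 + 6 = 27 cm.
27 cm × 1/2.54 = 10.63 inches.
26/4 = 6.5 sts per in; 10.63 × 6.5 = 69.09 sts.
Next multiple of 5 → 70.
12.5 cm = 4.92 inches; × 10.222 = 50.31 → 50 rows.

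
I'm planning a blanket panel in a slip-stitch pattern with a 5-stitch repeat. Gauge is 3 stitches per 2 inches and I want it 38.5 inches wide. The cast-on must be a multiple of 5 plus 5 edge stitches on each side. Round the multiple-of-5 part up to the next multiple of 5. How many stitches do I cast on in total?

3 / 2 = 1.5 sts per inch.
38.5 × 1.5 = 57.75 sts.
Less 10 edge sts → 47.75 for the repeat.
Next multiple of 5: 50.
Add back 10 edge sts → 60.

Cast on 60 stitches.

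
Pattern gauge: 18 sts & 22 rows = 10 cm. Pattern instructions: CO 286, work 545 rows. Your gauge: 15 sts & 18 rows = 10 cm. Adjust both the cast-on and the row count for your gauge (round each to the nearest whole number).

Stitches: 286 × 15/18 = 238.33 → 238.
Rows: 545 × 18/22 = 445.91 → 446.

Cast on 238 stitches; work 446 rows.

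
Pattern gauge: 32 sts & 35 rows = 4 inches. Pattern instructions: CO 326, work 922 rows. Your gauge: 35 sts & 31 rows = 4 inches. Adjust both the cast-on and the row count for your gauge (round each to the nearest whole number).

Cast on 357 stitches; work 817 rows.

Stitches: 326 × 35/32 = 356.56 → 357.
Rows: 922 × 31/35 = 816.63 → 817.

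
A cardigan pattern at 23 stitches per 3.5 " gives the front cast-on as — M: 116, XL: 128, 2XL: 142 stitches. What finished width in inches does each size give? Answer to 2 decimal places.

M 17.65 inches; XL 19.48 inches; 2XL 21.61 inches.

23/3.5 = 6.571 sts per in.
M: 116 / 6.571 = 17.652 → 17.65 in.
XL: 128 / 6.571 = 19.478 → 19.48 in.
2XL: 142 / 6.571 = 21.609 → 21.61 in.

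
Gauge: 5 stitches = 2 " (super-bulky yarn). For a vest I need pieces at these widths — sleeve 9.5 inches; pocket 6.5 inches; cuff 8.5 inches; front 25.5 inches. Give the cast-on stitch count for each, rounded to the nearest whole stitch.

sleeve 24; pocket 16; cuff 21; front 64.

Rate = 5/2 = 2.5 sts per in.
sleeve: 9.5 × 2.5 = 23.75 → 24.
pocket: 6.5 × 2.5 = 16.25 → 16.
cuff: 8.5 × 2.5 = 21.25 → 21.
front: 25.5 × 2.5 = 63.75 → 64.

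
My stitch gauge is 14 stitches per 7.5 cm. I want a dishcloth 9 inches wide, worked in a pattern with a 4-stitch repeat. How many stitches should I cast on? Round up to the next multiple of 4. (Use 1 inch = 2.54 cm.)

9 in = 9 × 2.54 = 22.86 cm.
14 / 7.5 = 1.867 sts/cm.
22.86 × 1.867 = 42.67 sts.
→ 44.

Cast on 44 stitches.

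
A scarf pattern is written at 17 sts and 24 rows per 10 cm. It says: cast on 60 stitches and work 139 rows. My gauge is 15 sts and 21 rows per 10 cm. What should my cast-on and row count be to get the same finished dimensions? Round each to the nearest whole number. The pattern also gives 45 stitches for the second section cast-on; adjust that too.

Stitches: 60 × 15/17 = 52.94 → 53.
Rows: 139 × 21/24 = 121.62 → 122.
second section cast-on: 45 × 15/17 = 39.71 → 40.

Cast on 53 stitches; work 122 rows; second section cast-on 40 stitches.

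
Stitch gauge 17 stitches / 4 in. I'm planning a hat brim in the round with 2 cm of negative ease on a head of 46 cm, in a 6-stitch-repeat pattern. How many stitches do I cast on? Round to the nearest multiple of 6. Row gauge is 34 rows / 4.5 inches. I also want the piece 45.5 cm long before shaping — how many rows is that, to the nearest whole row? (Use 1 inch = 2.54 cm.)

Cast on 72 stitches; work 135 rows.

Finished = 46 − 2 = 44 cm.
44 cm × 1/2.54 = 17.32 inches.
17/4 = 4.25 sts per in; 17.32 × 4.25 = 73.62 sts.
Nearest multiple of 6 → 72.
45.5 cm = 17.91 inches; × 7.556 = 135.35 → 135 rows.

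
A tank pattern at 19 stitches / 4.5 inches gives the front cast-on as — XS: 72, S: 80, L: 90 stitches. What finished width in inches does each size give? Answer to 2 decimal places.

19/4.5 = 4.222 sts per in.
XS: 72 / 4.222 = 17.053 → 17.05 in.
S: 80 / 4.222 = 18.947 → 18.95 in.
L: 90 / 4.222 = 21.316 → 21.32 in.

XS 17.05 inches; S 18.95 inches; L 21.32 inches.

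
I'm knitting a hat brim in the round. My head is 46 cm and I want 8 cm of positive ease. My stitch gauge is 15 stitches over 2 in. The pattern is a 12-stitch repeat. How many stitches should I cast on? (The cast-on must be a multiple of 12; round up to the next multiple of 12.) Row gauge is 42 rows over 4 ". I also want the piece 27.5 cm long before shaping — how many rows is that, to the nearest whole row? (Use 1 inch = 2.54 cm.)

Cast on 168 stitches; work 114 rows.

Finished = 46 + 8 = 54 cm.
54 cm × 1/2.54 = 21.26 inches.
15/2 = 7.5 sts per in; 21.26 × 7.5 = 159.45 sts.
Next multiple of 12 → 168.
27.5 cm = 10.83 inches; × 10.5 = 113.68 → 114 rows.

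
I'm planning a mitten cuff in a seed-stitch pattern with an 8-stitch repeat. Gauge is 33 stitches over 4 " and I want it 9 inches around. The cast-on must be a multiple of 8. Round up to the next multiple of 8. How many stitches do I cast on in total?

80 stitches.

33 / 4 = 8.25 sts per inch.
9 × 8.25 = 74.25 sts.
Next multiple of 8: 80.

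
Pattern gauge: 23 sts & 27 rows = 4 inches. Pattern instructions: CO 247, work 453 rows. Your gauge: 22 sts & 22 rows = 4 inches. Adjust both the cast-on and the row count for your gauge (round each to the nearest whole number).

Stitches: 247 × 22/23 = 236.26 → 236.
Rows: 453 × 22/27 = 369.11 → 369.

Cast on 236 stitches; work 369 rows.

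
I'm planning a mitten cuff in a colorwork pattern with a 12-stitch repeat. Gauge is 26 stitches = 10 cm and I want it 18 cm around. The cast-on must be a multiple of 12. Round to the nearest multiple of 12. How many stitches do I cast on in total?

CO 48 sts.

26 / 10 = 2.6 sts per cm.
18 × 2.6 = 46.80 sts.
Nearest multiple of 12: 48.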